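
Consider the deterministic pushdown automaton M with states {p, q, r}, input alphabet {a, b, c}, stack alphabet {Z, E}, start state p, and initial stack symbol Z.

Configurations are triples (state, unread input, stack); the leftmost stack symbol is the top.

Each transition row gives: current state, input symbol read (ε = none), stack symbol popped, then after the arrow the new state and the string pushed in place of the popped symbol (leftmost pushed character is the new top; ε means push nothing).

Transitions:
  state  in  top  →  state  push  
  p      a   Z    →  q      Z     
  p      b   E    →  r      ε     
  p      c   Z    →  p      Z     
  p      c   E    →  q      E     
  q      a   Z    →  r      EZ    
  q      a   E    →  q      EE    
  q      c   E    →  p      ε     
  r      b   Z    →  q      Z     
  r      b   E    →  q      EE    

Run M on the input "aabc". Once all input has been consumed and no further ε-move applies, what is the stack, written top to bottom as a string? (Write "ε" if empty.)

(p, aabc, Z)
  read a, top Z: go to q, push Z → (q, abc, Z)
  read a, top Z: go to r, push EZ → (r, bc, EZ)
  read b, top E: go to q, push EE → (q, c, EEZ)
  read c, top E: go to p, push ε → (p, ε, EZ)
All input consumed in state p with stack EZ.

EZ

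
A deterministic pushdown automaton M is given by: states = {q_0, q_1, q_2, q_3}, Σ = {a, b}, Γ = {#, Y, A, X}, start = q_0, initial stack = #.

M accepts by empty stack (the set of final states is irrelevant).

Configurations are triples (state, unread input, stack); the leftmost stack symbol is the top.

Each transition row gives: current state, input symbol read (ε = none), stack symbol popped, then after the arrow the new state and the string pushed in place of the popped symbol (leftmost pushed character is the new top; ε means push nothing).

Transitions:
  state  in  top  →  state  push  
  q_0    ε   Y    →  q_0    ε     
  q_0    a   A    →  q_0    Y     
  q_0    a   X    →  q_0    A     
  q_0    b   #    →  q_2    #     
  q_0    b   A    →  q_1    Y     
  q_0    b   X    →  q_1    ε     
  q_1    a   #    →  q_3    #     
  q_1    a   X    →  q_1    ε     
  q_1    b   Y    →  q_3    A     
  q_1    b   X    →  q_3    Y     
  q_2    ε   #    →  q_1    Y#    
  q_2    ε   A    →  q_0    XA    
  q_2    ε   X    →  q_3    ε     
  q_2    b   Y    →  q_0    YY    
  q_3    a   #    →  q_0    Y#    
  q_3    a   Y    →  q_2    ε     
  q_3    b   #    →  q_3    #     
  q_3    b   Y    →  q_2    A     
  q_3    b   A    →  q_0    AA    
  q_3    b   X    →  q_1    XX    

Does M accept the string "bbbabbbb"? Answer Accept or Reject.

Reject

(q_0, bbbabbbb, #)
  read b, top #: go to q_2, push # → (q_2, bbabbbb, #)
  ε-move, top #: go to q_1, push Y# → (q_1, bbabbbb, Y#)
  read b, top Y: go to q_3, push A → (q_3, babbbb, A#)
  read b, top A: go to q_0, push AA → (q_0, abbbb, AA#)
  read a, top A: go to q_0, push Y → (q_0, bbbb, YA#)
  ε-move, top Y: go to q_0, push ε → (q_0, bbbb, A#)
  read b, top A: go to q_1, push Y → (q_1, bbb, Y#)
  read b, top Y: go to q_3, push A → (q_3, bb, A#)
  read b, top A: go to q_0, push AA → (q_0, b, AA#)
  read b, top A: go to q_1, push Y → (q_1, ε, YA#)
All input consumed; stack is YA#, not empty, and no further ε-move applies.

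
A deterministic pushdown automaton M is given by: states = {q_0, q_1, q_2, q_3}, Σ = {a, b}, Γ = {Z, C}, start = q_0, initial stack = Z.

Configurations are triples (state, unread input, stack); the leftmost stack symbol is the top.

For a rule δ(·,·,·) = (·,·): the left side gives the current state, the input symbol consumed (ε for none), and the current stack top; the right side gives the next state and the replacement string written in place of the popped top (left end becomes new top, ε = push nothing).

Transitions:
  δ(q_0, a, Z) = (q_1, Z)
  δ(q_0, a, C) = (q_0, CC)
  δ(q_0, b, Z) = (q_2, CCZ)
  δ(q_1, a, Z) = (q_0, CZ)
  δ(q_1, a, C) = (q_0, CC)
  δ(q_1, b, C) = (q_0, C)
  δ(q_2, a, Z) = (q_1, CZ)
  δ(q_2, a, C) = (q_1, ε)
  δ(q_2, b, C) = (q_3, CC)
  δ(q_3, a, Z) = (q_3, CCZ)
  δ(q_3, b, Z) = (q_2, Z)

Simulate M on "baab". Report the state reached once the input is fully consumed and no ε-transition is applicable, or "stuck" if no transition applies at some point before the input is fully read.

stuck

(q_0, baab, Z)
  read b, top Z: go to q_2, push CCZ → (q_2, aab, CCZ)
  read a, top C: go to q_1, push ε → (q_1, ab, CZ)
  read a, top C: go to q_0, push CC → (q_0, b, CCZ)
No transition for (q_0, b, top C); M blocks with input b remaining.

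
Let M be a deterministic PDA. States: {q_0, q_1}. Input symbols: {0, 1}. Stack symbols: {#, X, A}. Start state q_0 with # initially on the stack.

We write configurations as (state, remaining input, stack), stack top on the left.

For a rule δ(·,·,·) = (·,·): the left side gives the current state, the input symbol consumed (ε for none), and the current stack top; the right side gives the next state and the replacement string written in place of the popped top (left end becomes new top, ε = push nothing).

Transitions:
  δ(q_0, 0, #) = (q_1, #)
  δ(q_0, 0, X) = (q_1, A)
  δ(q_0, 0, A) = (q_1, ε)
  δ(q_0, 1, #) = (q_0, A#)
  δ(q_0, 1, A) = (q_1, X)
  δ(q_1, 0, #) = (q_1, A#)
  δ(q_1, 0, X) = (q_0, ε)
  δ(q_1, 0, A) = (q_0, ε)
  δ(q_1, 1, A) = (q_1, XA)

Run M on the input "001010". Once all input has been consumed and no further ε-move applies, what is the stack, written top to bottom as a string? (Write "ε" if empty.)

(q_0, 001010, #)
  read 0, top #: go to q_1, push # → (q_1, 01010, #)
  read 0, top #: go to q_1, push A# → (q_1, 1010, A#)
  read 1, top A: go to q_1, push XA → (q_1, 010, XA#)
  read 0, top X: go to q_0, push ε → (q_0, 10, A#)
  read 1, top A: go to q_1, push X → (q_1, 0, X#)
  read 0, top X: go to q_0, push ε → (q_0, ε, #)
All input consumed in state q_0 with stack #.

#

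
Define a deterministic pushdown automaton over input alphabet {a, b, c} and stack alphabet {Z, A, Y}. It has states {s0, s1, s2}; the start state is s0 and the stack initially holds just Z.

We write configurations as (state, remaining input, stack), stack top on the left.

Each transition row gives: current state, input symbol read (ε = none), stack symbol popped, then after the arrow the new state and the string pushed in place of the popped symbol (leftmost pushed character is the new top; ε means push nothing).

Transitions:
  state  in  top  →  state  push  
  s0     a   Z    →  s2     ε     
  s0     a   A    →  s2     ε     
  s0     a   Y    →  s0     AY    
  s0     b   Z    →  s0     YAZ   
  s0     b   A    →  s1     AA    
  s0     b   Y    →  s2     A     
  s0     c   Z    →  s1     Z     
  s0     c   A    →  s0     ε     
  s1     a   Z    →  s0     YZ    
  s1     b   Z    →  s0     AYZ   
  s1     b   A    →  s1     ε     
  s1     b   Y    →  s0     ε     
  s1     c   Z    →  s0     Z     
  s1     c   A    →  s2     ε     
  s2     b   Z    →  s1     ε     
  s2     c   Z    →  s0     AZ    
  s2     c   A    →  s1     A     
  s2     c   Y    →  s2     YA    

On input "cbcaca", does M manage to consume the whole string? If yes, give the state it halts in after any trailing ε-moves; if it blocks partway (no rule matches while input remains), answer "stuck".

s0

(s0, cbcaca, Z) ⊢ (s1, bcaca, Z) ⊢ (s0, caca, AYZ) ⊢ (s0, aca, YZ) ⊢ (s0, ca, AYZ) ⊢ (s0, a, YZ) ⊢ (s0, ε, AYZ)
All input consumed; M is in state s0.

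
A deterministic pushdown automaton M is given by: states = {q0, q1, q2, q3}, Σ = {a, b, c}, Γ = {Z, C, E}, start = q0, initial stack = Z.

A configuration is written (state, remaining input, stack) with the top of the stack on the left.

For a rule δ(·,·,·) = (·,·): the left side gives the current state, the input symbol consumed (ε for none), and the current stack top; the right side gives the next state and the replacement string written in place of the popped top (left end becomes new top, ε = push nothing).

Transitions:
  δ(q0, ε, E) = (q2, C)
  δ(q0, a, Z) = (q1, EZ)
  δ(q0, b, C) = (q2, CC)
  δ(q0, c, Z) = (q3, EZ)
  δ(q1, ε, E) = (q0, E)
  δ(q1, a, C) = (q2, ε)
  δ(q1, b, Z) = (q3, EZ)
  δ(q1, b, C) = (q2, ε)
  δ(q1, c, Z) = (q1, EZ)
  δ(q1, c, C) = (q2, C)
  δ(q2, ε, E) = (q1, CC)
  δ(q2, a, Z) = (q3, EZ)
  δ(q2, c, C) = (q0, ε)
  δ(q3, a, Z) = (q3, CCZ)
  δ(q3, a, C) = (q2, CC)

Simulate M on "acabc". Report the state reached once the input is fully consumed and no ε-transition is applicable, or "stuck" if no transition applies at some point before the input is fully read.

(q0, acabc, Z)
  read a, top Z: go to q1, push EZ → (q1, cabc, EZ)
  ε-move, top E: go to q0, push E → (q0, cabc, EZ)
  ε-move, top E: go to q2, push C → (q2, cabc, CZ)
  read c, top C: go to q0, push ε → (q0, abc, Z)
  read a, top Z: go to q1, push EZ → (q1, bc, EZ)
  ε-move, top E: go to q0, push E → (q0, bc, EZ)
  ε-move, top E: go to q2, push C → (q2, bc, CZ)
No transition for (q2, b, top C); M blocks with input bc remaining.

stuck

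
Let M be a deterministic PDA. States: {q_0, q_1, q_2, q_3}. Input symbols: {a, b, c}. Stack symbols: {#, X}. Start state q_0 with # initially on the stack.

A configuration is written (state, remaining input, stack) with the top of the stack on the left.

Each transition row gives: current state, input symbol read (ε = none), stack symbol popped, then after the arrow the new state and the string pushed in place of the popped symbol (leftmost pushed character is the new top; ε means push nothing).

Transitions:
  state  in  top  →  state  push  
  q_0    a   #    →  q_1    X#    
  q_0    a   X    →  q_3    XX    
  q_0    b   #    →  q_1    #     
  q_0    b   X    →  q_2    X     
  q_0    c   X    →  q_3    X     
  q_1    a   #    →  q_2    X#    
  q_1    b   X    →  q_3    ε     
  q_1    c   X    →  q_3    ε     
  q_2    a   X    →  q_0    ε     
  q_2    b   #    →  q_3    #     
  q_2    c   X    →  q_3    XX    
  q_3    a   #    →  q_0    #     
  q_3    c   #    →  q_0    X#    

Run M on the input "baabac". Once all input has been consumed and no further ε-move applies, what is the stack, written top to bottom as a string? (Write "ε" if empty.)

XX#

(q_0, baabac, #) ⊢ (q_1, aabac, #) ⊢ (q_2, abac, X#) ⊢ (q_0, bac, #) ⊢ (q_1, ac, #) ⊢ (q_2, c, X#) ⊢ (q_3, ε, XX#)
All input consumed in state q_3 with stack XX#.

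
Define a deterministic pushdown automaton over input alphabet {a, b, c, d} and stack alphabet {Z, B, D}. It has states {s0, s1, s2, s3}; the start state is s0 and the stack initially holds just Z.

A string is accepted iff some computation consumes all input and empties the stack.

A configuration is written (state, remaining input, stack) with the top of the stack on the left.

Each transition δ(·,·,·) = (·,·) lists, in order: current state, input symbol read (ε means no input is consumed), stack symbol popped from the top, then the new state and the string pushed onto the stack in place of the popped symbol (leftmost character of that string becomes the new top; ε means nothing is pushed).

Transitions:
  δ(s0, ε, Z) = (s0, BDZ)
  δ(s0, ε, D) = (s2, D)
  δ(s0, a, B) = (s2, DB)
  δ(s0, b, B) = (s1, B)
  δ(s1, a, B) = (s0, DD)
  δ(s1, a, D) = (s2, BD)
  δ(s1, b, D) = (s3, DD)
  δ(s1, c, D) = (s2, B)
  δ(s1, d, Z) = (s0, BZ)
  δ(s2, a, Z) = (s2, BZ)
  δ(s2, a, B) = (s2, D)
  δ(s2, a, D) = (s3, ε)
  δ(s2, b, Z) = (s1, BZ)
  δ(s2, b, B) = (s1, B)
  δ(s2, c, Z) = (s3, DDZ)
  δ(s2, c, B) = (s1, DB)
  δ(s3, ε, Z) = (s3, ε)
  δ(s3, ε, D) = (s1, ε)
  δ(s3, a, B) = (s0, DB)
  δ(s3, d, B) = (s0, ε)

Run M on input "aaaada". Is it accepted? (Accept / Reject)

(s0, aaaada, Z) ⊢ (s0, aaaada, BDZ) ⊢ (s2, aaada, DBDZ) ⊢ (s3, aada, BDZ) ⊢ (s0, ada, DBDZ) ⊢ (s2, ada, DBDZ) ⊢ (s3, da, BDZ) ⊢ (s0, a, DZ) ⊢ (s2, a, DZ) ⊢ (s3, ε, Z) ⊢ (s3, ε, ε)
All input consumed and the stack is empty.

Accept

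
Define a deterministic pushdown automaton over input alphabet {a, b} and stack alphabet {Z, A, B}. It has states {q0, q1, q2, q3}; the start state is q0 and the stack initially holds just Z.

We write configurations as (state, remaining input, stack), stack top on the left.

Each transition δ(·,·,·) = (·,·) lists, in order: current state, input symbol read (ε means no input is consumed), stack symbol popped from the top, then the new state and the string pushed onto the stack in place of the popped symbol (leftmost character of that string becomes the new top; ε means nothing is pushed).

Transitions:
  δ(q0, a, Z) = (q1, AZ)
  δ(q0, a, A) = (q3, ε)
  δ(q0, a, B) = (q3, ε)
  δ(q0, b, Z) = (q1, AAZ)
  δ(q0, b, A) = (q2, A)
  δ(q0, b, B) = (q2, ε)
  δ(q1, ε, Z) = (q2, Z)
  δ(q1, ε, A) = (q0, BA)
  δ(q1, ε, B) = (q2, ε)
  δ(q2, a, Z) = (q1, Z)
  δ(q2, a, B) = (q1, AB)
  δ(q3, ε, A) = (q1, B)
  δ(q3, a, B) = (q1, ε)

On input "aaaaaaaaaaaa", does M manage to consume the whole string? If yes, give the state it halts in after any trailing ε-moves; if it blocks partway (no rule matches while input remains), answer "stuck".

(q0, aaaaaaaaaaaa, Z)
  read a, top Z: go to q1, push AZ → (q1, aaaaaaaaaaa, AZ)
  ε-move, top A: go to q0, push BA → (q0, aaaaaaaaaaa, BAZ)
  read a, top B: go to q3, push ε → (q3, aaaaaaaaaa, AZ)
  ε-move, top A: go to q1, push B → (q1, aaaaaaaaaa, BZ)
  ε-move, top B: go to q2, push ε → (q2, aaaaaaaaaa, Z)
  read a, top Z: go to q1, push Z → (q1, aaaaaaaaa, Z)
  ε-move, top Z: go to q2, push Z → (q2, aaaaaaaaa, Z)
  read a, top Z: go to q1, push Z → (q1, aaaaaaaa, Z)
  ε-move, top Z: go to q2, push Z → (q2, aaaaaaaa, Z)
  read a, top Z: go to q1, push Z → (q1, aaaaaaa, Z)
  ε-move, top Z: go to q2, push Z → (q2, aaaaaaa, Z)
  read a, top Z: go to q1, push Z → (q1, aaaaaa, Z)
  ε-move, top Z: go to q2, push Z → (q2, aaaaaa, Z)
  read a, top Z: go to q1, push Z → (q1, aaaaa, Z)
  ε-move, top Z: go to q2, push Z → (q2, aaaaa, Z)
  read a, top Z: go to q1, push Z → (q1, aaaa, Z)
  ε-move, top Z: go to q2, push Z → (q2, aaaa, Z)
  read a, top Z: go to q1, push Z → (q1, aaa, Z)
  ε-move, top Z: go to q2, push Z → (q2, aaa, Z)
  read a, top Z: go to q1, push Z → (q1, aa, Z)
  ε-move, top Z: go to q2, push Z → (q2, aa, Z)
  read a, top Z: go to q1, push Z → (q1, a, Z)
  ε-move, top Z: go to q2, push Z → (q2, a, Z)
  read a, top Z: go to q1, push Z → (q1, ε, Z)
  ε-move, top Z: go to q2, push Z → (q2, ε, Z)
All input consumed; M is in state q2.

q2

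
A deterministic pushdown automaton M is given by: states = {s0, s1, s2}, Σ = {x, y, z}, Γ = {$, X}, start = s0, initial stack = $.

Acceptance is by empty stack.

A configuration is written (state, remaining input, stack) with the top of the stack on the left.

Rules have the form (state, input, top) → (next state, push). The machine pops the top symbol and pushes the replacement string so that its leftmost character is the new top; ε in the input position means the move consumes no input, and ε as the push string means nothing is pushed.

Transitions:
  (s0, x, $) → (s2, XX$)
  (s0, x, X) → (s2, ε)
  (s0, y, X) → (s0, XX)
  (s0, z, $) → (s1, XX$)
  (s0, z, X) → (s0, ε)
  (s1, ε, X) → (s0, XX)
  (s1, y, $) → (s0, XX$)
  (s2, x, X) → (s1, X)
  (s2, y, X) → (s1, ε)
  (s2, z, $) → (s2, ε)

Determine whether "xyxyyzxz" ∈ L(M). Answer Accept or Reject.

Accept

(s0, xyxyyzxz, $) ⊢ (s2, yxyyzxz, XX$) ⊢ (s1, xyyzxz, X$) ⊢ (s0, xyyzxz, XX$) ⊢ (s2, yyzxz, X$) ⊢ (s1, yzxz, $) ⊢ (s0, zxz, XX$) ⊢ (s0, xz, X$) ⊢ (s2, z, $) ⊢ (s2, ε, ε)
All input consumed and the stack is empty.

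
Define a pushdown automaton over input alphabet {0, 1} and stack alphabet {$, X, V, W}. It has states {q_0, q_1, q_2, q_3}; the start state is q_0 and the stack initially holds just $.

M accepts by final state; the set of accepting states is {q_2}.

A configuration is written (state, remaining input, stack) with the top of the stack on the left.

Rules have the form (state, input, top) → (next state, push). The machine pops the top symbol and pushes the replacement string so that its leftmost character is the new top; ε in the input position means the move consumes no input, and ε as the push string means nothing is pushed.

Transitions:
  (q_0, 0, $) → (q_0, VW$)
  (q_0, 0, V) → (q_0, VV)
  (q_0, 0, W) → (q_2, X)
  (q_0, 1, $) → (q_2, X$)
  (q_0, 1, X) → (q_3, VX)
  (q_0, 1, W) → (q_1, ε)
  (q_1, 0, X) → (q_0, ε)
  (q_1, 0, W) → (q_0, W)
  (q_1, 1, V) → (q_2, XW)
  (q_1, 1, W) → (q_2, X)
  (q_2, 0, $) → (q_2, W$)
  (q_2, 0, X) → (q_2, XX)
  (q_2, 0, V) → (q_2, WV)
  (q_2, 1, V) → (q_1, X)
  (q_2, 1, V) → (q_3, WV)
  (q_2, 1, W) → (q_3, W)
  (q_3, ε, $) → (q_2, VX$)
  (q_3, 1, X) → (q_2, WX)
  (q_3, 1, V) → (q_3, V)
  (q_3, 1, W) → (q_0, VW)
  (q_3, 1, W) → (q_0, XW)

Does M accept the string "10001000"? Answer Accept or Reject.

Reject

No computation consumes all input and reaches a final state.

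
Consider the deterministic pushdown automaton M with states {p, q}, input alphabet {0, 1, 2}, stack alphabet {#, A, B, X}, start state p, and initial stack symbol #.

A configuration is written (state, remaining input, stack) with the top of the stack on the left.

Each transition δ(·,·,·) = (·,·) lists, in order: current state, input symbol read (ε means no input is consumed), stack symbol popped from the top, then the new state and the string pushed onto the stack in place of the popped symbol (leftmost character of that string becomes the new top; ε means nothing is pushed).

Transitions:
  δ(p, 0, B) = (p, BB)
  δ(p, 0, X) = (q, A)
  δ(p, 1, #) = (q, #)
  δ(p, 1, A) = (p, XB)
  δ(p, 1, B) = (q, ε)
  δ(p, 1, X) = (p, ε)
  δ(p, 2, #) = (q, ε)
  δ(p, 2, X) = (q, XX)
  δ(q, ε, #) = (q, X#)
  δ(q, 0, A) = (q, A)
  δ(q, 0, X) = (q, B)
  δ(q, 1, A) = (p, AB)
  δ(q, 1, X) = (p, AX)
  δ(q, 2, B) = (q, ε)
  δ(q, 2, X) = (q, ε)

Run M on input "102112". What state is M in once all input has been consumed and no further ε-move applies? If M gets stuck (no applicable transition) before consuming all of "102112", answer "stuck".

q

(p, 102112, #)
  read 1, top #: go to q, push # → (q, 02112, #)
  ε-move, top #: go to q, push X# → (q, 02112, X#)
  read 0, top X: go to q, push B → (q, 2112, B#)
  read 2, top B: go to q, push ε → (q, 112, #)
  ε-move, top #: go to q, push X# → (q, 112, X#)
  read 1, top X: go to p, push AX → (p, 12, AX#)
  read 1, top A: go to p, push XB → (p, 2, XBX#)
  read 2, top X: go to q, push XX → (q, ε, XXBX#)
All input consumed; M is in state q.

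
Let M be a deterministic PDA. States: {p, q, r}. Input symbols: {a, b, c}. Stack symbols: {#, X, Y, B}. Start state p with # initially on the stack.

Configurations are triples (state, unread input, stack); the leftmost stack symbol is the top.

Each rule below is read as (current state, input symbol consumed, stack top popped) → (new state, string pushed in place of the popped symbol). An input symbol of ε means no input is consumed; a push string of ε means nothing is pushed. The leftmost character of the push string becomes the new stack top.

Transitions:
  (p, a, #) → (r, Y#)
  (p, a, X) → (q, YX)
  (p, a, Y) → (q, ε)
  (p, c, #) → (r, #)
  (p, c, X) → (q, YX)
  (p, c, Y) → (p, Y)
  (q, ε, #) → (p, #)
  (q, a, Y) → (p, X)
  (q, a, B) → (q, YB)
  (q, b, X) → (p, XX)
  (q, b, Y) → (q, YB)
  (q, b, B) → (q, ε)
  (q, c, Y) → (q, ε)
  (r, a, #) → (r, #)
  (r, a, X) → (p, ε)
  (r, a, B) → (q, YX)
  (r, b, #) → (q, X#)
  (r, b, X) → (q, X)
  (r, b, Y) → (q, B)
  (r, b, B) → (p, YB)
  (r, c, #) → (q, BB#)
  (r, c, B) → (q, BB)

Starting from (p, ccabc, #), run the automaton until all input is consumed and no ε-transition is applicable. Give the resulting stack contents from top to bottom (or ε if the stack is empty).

(p, ccabc, #) ⊢ (r, cabc, #) ⊢ (q, abc, BB#) ⊢ (q, bc, YBB#) ⊢ (q, c, YBBB#) ⊢ (q, ε, BBB#)
All input consumed in state q with stack BBB#.

BBB#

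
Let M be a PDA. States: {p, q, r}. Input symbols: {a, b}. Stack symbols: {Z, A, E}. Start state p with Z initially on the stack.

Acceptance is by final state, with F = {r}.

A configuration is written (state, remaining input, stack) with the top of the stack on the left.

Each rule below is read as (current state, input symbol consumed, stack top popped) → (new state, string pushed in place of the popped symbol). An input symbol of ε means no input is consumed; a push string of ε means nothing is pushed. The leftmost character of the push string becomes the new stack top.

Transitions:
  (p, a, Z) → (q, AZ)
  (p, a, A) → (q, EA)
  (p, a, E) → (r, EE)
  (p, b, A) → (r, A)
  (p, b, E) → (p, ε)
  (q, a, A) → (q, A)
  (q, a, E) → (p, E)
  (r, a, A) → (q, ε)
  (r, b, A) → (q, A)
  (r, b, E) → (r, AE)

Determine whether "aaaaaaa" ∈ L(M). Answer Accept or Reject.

Reject

No computation consumes all input and reaches a final state.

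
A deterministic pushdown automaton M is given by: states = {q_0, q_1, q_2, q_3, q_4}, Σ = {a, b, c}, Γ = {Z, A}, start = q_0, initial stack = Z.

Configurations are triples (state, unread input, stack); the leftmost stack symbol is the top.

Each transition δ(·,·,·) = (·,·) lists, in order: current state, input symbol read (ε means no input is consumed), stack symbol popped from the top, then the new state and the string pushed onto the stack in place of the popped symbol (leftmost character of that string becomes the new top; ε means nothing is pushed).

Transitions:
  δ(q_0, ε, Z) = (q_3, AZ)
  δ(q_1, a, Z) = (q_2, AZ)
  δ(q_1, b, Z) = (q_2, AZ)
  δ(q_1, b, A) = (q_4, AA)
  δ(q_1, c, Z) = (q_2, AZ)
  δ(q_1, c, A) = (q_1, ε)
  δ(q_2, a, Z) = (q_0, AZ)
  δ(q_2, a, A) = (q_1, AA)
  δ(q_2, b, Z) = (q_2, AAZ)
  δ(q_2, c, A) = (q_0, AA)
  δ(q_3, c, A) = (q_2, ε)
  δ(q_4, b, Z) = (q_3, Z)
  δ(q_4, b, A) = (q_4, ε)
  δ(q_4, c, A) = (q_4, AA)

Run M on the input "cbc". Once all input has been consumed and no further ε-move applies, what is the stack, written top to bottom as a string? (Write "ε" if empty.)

AAAZ

(q_0, cbc, Z) ⊢ (q_3, cbc, AZ) ⊢ (q_2, bc, Z) ⊢ (q_2, c, AAZ) ⊢ (q_0, ε, AAAZ)
All input consumed in state q_0 with stack AAAZ.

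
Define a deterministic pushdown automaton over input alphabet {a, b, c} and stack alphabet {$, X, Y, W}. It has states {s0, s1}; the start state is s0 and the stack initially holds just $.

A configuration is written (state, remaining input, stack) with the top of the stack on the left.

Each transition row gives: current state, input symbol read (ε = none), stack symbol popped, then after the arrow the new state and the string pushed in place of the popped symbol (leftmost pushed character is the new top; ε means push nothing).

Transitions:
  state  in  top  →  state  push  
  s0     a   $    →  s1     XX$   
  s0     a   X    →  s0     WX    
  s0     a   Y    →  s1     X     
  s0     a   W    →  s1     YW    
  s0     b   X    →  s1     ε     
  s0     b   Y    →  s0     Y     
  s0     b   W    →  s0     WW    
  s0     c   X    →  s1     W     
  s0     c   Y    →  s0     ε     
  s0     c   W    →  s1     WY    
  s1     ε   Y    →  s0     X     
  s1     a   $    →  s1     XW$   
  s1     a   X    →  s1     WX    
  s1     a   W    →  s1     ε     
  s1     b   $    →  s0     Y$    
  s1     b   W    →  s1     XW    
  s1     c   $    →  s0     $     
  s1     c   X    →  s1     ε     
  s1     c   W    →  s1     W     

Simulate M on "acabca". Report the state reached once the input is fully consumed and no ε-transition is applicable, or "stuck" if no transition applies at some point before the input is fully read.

s1

(s0, acabca, $)
  read a, top $: go to s1, push XX$ → (s1, cabca, XX$)
  read c, top X: go to s1, push ε → (s1, abca, X$)
  read a, top X: go to s1, push WX → (s1, bca, WX$)
  read b, top W: go to s1, push XW → (s1, ca, XWX$)
  read c, top X: go to s1, push ε → (s1, a, WX$)
  read a, top W: go to s1, push ε → (s1, ε, X$)
All input consumed; M is in state s1.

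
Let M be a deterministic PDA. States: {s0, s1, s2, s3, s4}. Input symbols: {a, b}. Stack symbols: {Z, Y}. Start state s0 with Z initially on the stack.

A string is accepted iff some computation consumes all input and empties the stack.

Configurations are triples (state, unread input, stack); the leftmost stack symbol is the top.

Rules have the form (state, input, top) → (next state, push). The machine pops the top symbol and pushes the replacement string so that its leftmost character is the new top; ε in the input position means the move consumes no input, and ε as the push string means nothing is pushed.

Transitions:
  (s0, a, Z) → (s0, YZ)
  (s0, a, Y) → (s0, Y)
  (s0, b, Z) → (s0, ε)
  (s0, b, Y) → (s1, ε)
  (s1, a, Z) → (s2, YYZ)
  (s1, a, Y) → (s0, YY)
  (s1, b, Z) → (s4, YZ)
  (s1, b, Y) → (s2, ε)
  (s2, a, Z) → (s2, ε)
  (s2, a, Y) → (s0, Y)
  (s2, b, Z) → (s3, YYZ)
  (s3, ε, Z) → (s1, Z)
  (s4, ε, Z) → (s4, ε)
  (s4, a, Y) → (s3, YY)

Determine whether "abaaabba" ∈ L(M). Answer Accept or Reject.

Accept

(s0, abaaabba, Z)
  read a, top Z: go to s0, push YZ → (s0, baaabba, YZ)
  read b, top Y: go to s1, push ε → (s1, aaabba, Z)
  read a, top Z: go to s2, push YYZ → (s2, aabba, YYZ)
  read a, top Y: go to s0, push Y → (s0, abba, YYZ)
  read a, top Y: go to s0, push Y → (s0, bba, YYZ)
  read b, top Y: go to s1, push ε → (s1, ba, YZ)
  read b, top Y: go to s2, push ε → (s2, a, Z)
  read a, top Z: go to s2, push ε → (s2, ε, ε)
All input consumed and the stack is empty.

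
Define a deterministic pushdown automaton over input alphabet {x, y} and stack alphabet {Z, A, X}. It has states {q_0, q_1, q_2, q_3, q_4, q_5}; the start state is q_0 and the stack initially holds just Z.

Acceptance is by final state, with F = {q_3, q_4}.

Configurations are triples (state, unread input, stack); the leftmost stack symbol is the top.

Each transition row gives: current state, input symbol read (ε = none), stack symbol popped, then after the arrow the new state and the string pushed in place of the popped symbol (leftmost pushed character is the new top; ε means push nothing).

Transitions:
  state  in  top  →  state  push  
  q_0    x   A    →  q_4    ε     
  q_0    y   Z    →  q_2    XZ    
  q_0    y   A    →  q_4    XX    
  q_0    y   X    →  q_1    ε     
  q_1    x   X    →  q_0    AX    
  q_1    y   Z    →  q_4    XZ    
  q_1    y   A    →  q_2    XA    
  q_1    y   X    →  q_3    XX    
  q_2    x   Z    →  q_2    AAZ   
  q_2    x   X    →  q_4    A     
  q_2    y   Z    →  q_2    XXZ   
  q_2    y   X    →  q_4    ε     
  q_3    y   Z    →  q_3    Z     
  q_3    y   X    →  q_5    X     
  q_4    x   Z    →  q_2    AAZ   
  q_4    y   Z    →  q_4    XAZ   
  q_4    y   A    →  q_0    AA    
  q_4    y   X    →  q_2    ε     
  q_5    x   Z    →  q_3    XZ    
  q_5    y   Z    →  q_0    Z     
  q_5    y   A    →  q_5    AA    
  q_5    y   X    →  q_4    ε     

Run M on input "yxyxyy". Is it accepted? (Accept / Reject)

Accept

(q_0, yxyxyy, Z)
  read y, top Z: go to q_2, push XZ → (q_2, xyxyy, XZ)
  read x, top X: go to q_4, push A → (q_4, yxyy, AZ)
  read y, top A: go to q_0, push AA → (q_0, xyy, AAZ)
  read x, top A: go to q_4, push ε → (q_4, yy, AZ)
  read y, top A: go to q_0, push AA → (q_0, y, AAZ)
  read y, top A: go to q_4, push XX → (q_4, ε, XXAZ)
All input consumed; state q_4 ∈ F.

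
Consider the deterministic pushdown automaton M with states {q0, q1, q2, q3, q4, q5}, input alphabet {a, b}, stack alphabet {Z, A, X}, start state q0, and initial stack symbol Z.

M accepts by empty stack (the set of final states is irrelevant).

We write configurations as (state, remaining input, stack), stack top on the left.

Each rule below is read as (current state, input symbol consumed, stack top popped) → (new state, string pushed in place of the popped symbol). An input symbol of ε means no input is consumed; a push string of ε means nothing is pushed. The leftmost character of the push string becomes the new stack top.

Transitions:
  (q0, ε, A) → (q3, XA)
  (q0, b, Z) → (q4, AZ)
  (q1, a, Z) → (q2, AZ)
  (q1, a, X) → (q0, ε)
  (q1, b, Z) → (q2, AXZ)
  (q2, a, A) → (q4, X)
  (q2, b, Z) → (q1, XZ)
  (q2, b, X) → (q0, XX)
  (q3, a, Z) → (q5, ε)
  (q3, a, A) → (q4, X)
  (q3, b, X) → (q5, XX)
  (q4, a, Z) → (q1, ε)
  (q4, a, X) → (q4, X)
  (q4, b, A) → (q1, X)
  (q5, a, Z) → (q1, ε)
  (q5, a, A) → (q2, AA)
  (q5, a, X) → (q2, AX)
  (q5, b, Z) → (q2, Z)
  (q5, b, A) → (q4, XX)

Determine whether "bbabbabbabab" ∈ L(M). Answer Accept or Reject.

(q0, bbabbabbabab, Z)
  read b, top Z: go to q4, push AZ → (q4, babbabbabab, AZ)
  read b, top A: go to q1, push X → (q1, abbabbabab, XZ)
  read a, top X: go to q0, push ε → (q0, bbabbabab, Z)
  read b, top Z: go to q4, push AZ → (q4, babbabab, AZ)
  read b, top A: go to q1, push X → (q1, abbabab, XZ)
  read a, top X: go to q0, push ε → (q0, bbabab, Z)
  read b, top Z: go to q4, push AZ → (q4, babab, AZ)
  read b, top A: go to q1, push X → (q1, abab, XZ)
  read a, top X: go to q0, push ε → (q0, bab, Z)
  read b, top Z: go to q4, push AZ → (q4, ab, AZ)
No transition applies at (q4, ab, AZ); input not fully consumed.

Reject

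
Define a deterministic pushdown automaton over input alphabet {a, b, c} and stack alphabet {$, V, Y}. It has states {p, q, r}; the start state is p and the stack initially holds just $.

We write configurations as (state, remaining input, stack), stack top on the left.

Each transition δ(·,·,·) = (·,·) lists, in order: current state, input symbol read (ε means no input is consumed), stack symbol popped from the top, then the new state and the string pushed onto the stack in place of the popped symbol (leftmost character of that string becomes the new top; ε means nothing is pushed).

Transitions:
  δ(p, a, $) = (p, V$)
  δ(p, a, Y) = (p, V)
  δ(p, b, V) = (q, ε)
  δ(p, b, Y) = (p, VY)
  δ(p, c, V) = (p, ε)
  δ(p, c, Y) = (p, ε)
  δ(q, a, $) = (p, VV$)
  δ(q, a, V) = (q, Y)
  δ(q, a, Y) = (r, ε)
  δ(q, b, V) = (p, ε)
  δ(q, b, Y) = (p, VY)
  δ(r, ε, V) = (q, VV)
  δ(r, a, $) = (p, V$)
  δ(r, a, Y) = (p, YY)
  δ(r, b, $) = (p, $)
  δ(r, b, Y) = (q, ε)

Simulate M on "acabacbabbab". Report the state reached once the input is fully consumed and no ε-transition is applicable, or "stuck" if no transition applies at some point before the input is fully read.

(p, acabacbabbab, $) ⊢ (p, cabacbabbab, V$) ⊢ (p, abacbabbab, $) ⊢ (p, bacbabbab, V$) ⊢ (q, acbabbab, $) ⊢ (p, cbabbab, VV$) ⊢ (p, babbab, V$) ⊢ (q, abbab, $) ⊢ (p, bbab, VV$) ⊢ (q, bab, V$) ⊢ (p, ab, $) ⊢ (p, b, V$) ⊢ (q, ε, $)
All input consumed; M is in state q.

q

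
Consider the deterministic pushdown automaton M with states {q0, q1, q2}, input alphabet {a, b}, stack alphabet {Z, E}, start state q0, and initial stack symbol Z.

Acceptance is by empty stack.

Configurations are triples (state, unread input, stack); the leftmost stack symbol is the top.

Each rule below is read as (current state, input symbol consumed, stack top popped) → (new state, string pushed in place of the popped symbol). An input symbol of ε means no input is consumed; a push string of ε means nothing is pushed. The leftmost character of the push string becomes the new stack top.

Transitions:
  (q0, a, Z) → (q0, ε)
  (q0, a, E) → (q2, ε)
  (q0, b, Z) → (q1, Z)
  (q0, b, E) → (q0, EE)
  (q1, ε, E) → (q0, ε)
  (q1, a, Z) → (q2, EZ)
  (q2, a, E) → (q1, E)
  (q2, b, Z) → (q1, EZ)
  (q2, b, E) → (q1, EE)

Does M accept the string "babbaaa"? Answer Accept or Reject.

Accept

(q0, babbaaa, Z)
  read b, top Z: go to q1, push Z → (q1, abbaaa, Z)
  read a, top Z: go to q2, push EZ → (q2, bbaaa, EZ)
  read b, top E: go to q1, push EE → (q1, baaa, EEZ)
  ε-move, top E: go to q0, push ε → (q0, baaa, EZ)
  read b, top E: go to q0, push EE → (q0, aaa, EEZ)
  read a, top E: go to q2, push ε → (q2, aa, EZ)
  read a, top E: go to q1, push E → (q1, a, EZ)
  ε-move, top E: go to q0, push ε → (q0, a, Z)
  read a, top Z: go to q0, push ε → (q0, ε, ε)
All input consumed and the stack is empty.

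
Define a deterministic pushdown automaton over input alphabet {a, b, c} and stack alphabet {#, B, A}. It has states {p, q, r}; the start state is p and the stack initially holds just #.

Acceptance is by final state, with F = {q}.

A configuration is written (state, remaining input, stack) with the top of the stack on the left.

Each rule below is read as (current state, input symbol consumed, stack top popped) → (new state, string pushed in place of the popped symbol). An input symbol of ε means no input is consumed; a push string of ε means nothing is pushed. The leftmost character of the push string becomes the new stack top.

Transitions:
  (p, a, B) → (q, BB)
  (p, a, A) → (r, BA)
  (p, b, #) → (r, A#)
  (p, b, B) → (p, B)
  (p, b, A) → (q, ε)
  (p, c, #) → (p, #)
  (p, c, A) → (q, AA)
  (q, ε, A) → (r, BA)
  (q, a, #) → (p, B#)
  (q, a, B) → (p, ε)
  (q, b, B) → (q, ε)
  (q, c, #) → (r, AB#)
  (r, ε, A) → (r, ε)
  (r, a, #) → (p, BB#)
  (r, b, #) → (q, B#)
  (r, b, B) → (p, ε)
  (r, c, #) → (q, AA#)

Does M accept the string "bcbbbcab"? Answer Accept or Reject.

Reject

(p, bcbbbcab, #)
  read b, top #: go to r, push A# → (r, cbbbcab, A#)
  ε-move, top A: go to r, push ε → (r, cbbbcab, #)
  read c, top #: go to q, push AA# → (q, bbbcab, AA#)
  ε-move, top A: go to r, push BA → (r, bbbcab, BAA#)
  read b, top B: go to p, push ε → (p, bbcab, AA#)
  read b, top A: go to q, push ε → (q, bcab, A#)
  ε-move, top A: go to r, push BA → (r, bcab, BA#)
  read b, top B: go to p, push ε → (p, cab, A#)
  read c, top A: go to q, push AA → (q, ab, AA#)
  ε-move, top A: go to r, push BA → (r, ab, BAA#)
No transition applies at (r, ab, BAA#); input not fully consumed.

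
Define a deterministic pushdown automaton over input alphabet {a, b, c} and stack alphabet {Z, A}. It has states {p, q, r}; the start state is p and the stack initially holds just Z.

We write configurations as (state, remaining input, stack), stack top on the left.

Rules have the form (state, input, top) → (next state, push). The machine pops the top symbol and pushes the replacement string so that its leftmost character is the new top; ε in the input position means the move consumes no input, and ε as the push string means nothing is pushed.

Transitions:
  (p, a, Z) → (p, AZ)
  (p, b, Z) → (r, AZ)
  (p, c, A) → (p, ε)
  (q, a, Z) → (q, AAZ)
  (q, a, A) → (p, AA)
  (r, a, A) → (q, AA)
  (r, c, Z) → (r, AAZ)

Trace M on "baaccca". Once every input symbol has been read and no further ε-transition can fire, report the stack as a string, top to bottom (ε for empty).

AZ

(p, baaccca, Z)
  read b, top Z: go to r, push AZ → (r, aaccca, AZ)
  read a, top A: go to q, push AA → (q, accca, AAZ)
  read a, top A: go to p, push AA → (p, ccca, AAAZ)
  read c, top A: go to p, push ε → (p, cca, AAZ)
  read c, top A: go to p, push ε → (p, ca, AZ)
  read c, top A: go to p, push ε → (p, a, Z)
  read a, top Z: go to p, push AZ → (p, ε, AZ)
All input consumed in state p with stack AZ.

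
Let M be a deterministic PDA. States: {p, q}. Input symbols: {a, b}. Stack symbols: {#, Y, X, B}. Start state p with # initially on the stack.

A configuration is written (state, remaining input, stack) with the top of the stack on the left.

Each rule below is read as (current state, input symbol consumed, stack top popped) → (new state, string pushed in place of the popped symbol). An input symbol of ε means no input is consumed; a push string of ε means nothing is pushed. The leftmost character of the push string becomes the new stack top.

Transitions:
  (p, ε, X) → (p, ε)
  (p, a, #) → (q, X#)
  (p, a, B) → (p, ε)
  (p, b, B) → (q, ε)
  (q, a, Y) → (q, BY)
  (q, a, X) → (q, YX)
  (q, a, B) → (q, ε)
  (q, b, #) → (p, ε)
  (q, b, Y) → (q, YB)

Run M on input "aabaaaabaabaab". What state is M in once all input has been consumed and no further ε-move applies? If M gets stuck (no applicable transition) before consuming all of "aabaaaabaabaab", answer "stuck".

q

(p, aabaaaabaabaab, #)
  read a, top #: go to q, push X# → (q, abaaaabaabaab, X#)
  read a, top X: go to q, push YX → (q, baaaabaabaab, YX#)
  read b, top Y: go to q, push YB → (q, aaaabaabaab, YBX#)
  read a, top Y: go to q, push BY → (q, aaabaabaab, BYBX#)
  read a, top B: go to q, push ε → (q, aabaabaab, YBX#)
  read a, top Y: go to q, push BY → (q, abaabaab, BYBX#)
  read a, top B: go to q, push ε → (q, baabaab, YBX#)
  read b, top Y: go to q, push YB → (q, aabaab, YBBX#)
  read a, top Y: go to q, push BY → (q, abaab, BYBBX#)
  read a, top B: go to q, push ε → (q, baab, YBBX#)
  read b, top Y: go to q, push YB → (q, aab, YBBBX#)
  read a, top Y: go to q, push BY → (q, ab, BYBBBX#)
  read a, top B: go to q, push ε → (q, b, YBBBX#)
  read b, top Y: go to q, push YB → (q, ε, YBBBBX#)
All input consumed; M is in state q.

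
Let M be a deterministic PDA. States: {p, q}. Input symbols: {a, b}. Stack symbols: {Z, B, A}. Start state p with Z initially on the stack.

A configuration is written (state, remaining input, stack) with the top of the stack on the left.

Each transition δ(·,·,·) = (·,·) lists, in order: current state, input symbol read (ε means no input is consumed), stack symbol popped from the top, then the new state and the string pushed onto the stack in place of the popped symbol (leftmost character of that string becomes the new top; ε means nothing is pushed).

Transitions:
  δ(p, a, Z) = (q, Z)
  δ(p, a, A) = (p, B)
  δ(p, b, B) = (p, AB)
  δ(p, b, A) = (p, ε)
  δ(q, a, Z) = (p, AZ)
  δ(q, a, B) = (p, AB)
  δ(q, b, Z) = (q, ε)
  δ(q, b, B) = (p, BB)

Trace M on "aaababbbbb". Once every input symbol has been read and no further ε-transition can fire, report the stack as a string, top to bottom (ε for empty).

(p, aaababbbbb, Z)
  read a, top Z: go to q, push Z → (q, aababbbbb, Z)
  read a, top Z: go to p, push AZ → (p, ababbbbb, AZ)
  read a, top A: go to p, push B → (p, babbbbb, BZ)
  read b, top B: go to p, push AB → (p, abbbbb, ABZ)
  read a, top A: go to p, push B → (p, bbbbb, BBZ)
  read b, top B: go to p, push AB → (p, bbbb, ABBZ)
  read b, top A: go to p, push ε → (p, bbb, BBZ)
  read b, top B: go to p, push AB → (p, bb, ABBZ)
  read b, top A: go to p, push ε → (p, b, BBZ)
  read b, top B: go to p, push AB → (p, ε, ABBZ)
All input consumed in state p with stack ABBZ.

ABBZ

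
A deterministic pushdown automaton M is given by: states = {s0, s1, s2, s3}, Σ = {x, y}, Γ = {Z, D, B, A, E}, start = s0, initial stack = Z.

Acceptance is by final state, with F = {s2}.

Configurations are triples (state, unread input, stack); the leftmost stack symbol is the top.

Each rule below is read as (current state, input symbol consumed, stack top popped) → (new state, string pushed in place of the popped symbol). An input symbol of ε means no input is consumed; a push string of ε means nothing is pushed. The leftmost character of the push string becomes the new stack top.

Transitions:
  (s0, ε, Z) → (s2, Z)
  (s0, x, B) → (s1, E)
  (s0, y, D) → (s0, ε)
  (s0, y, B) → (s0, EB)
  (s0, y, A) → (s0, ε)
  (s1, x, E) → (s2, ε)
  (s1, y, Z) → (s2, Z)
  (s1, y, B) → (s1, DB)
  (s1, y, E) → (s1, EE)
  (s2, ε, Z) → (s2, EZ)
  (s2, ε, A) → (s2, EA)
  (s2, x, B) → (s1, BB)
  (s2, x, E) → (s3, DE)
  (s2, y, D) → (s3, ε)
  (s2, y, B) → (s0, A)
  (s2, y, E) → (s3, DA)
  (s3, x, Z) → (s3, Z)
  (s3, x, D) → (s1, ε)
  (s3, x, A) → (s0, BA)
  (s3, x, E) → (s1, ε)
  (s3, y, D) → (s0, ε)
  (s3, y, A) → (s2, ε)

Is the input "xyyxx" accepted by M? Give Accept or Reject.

Reject

(s0, xyyxx, Z) ⊢ (s2, xyyxx, Z) ⊢ (s2, xyyxx, EZ) ⊢ (s3, yyxx, DEZ) ⊢ (s0, yxx, EZ)
No transition applies at (s0, yxx, EZ); input not fully consumed.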